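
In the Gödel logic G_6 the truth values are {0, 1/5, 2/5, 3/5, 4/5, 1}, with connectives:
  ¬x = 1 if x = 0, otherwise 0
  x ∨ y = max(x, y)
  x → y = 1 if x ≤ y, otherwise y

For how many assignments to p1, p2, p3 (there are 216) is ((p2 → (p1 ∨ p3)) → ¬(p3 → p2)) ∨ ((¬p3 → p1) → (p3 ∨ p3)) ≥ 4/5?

value 1: 66 assignments (counts)
value 4/5: 30 assignments (counts)
value 3/5: 30 assignments
value 2/5: 30 assignments
value 1/5: 30 assignments
value 0: 30 assignments
So 96 of the 216 assignments meet the threshold.

96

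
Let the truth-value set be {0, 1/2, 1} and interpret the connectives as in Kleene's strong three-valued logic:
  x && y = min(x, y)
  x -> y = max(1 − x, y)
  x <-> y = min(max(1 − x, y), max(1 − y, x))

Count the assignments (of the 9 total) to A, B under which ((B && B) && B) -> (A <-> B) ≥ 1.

4

A = 0, B = 0 ↦ 1  ≥
A = 0, B = 1/2 ↦ 1/2  <
A = 0, B = 1 ↦ 0  <
A = 1/2, B = 0 ↦ 1  ≥
A = 1/2, B = 1/2 ↦ 1/2  <
A = 1/2, B = 1 ↦ 1/2  <
A = 1, B = 0 ↦ 1  ≥
A = 1, B = 1/2 ↦ 1/2  <
A = 1, B = 1 ↦ 1  ≥
So 4 of the 9 assignments meet the threshold.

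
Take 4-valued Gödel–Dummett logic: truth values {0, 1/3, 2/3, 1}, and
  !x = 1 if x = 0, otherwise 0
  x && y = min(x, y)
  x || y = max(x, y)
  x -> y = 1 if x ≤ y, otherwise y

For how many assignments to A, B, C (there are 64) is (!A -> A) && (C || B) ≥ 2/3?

36

value 1: 21 assignments (counts)
value 2/3: 15 assignments (counts)
value 1/3: 9 assignments
value 0: 19 assignments
So 36 of the 64 assignments meet the threshold.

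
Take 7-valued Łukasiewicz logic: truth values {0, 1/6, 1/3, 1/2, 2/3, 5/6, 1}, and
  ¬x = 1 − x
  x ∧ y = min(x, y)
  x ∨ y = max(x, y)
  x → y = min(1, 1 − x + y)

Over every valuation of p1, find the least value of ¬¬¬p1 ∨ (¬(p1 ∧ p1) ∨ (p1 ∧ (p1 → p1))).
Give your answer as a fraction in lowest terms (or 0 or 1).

1/2

Take p1 = 1/2:
¬p1 = ¬1/2 = 1/2
¬¬p1 = ¬1/2 = 1/2
¬¬¬p1 = ¬1/2 = 1/2
p1 ∧ p1 = 1/2 ∧ 1/2 = 1/2
¬(p1 ∧ p1) = ¬1/2 = 1/2
p1 → p1 = 1/2 → 1/2 = 1
p1 ∧ (p1 → p1) = 1/2 ∧ 1 = 1/2
¬(p1 ∧ p1) ∨ (p1 ∧ (p1 → p1)) = 1/2 ∨ 1/2 = 1/2
¬¬¬p1 ∨ (¬(p1 ∧ p1) ∨ (p1 ∧ (p1 → p1))) = 1/2 ∨ 1/2 = 1/2
No assignment yields a value below 1/2, so this is the minimum.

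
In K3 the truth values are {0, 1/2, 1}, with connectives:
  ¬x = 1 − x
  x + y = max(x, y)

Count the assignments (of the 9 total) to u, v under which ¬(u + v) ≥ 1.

u = 0, v = 0 ↦ 1  ≥
u = 0, v = 1/2 ↦ 1/2  <
u = 0, v = 1 ↦ 0  <
u = 1/2, v = 0 ↦ 1/2  <
u = 1/2, v = 1/2 ↦ 1/2  <
u = 1/2, v = 1 ↦ 0  <
u = 1, v = 0 ↦ 0  <
u = 1, v = 1/2 ↦ 0  <
u = 1, v = 1 ↦ 0  <
So 1 of the 9 assignments meets the threshold.

1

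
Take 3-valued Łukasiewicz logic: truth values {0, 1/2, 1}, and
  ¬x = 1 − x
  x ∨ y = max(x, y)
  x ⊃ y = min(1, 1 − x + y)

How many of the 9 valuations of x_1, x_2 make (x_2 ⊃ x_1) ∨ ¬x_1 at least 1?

x_1 = 0, x_2 = 0 ↦ 1  ≥
x_1 = 0, x_2 = 1/2 ↦ 1  ≥
x_1 = 0, x_2 = 1 ↦ 1  ≥
x_1 = 1/2, x_2 = 0 ↦ 1  ≥
x_1 = 1/2, x_2 = 1/2 ↦ 1  ≥
x_1 = 1/2, x_2 = 1 ↦ 1/2  <
x_1 = 1, x_2 = 0 ↦ 1  ≥
x_1 = 1, x_2 = 1/2 ↦ 1  ≥
x_1 = 1, x_2 = 1 ↦ 1  ≥
So 8 of the 9 assignments meet the threshold.

8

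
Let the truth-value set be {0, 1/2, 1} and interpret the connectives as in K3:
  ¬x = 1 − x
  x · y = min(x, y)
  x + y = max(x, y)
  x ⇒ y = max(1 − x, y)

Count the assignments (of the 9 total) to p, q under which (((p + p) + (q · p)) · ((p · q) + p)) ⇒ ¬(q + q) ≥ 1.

5

p = 0, q = 0 ↦ 1  ≥
p = 0, q = 1/2 ↦ 1  ≥
p = 0, q = 1 ↦ 1  ≥
p = 1/2, q = 0 ↦ 1  ≥
p = 1/2, q = 1/2 ↦ 1/2  <
p = 1/2, q = 1 ↦ 1/2  <
p = 1, q = 0 ↦ 1  ≥
p = 1, q = 1/2 ↦ 1/2  <
p = 1, q = 1 ↦ 0  <
So 5 of the 9 assignments meet the threshold.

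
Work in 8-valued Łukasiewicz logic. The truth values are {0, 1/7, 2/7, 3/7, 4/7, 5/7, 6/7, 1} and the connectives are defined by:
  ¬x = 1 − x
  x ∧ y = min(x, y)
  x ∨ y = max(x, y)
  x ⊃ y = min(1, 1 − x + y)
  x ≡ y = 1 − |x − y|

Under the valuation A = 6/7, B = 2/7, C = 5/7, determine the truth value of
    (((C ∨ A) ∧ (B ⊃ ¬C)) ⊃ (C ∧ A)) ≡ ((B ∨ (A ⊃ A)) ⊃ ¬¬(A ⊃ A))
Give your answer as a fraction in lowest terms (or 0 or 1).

6/7

C ∨ A = 5/7 ∨ 6/7 = 6/7
¬C = ¬5/7 = 2/7
B ⊃ ¬C = 2/7 ⊃ 2/7 = 1
(C ∨ A) ∧ (B ⊃ ¬C) = 6/7 ∧ 1 = 6/7
C ∧ A = 5/7 ∧ 6/7 = 5/7
((C ∨ A) ∧ (B ⊃ ¬C)) ⊃ (C ∧ A) = 6/7 ⊃ 5/7 = 6/7
A ⊃ A = 6/7 ⊃ 6/7 = 1
B ∨ (A ⊃ A) = 2/7 ∨ 1 = 1
A ⊃ A = 6/7 ⊃ 6/7 = 1
¬(A ⊃ A) = ¬1 = 0
¬¬(A ⊃ A) = ¬0 = 1
(B ∨ (A ⊃ A)) ⊃ ¬¬(A ⊃ A) = 1 ⊃ 1 = 1
(((C ∨ A) ∧ (B ⊃ ¬C)) ⊃ (C ∧ A)) ≡ ((B ∨ (A ⊃ A)) ⊃ ¬¬(A ⊃ A)) = 6/7 ≡ 1 = 6/7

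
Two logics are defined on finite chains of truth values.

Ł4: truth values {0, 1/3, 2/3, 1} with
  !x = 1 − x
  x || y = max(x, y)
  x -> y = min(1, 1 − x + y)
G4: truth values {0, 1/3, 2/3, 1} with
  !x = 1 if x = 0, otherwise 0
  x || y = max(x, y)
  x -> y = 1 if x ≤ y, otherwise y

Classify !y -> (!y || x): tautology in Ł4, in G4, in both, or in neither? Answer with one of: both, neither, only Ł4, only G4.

both

In Ł4: every assignment gives 1 — tautology.
In G4: every assignment gives 1 — tautology.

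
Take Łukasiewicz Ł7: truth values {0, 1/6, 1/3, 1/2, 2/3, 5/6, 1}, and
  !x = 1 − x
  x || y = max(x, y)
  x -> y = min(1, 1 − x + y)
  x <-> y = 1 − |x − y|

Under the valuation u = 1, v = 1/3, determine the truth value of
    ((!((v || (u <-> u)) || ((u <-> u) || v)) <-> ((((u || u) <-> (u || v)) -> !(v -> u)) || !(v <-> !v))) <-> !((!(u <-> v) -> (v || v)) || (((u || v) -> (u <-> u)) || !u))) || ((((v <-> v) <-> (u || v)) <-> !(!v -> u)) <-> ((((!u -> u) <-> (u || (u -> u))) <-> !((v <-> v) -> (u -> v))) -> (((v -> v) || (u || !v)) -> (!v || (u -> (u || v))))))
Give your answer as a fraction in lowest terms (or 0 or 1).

1/3

u <-> u = 1 <-> 1 = 1
v || (u <-> u) = 1/3 || 1 = 1
u <-> u = 1 <-> 1 = 1
(u <-> u) || v = 1 || 1/3 = 1
(v || (u <-> u)) || ((u <-> u) || v) = 1 || 1 = 1
!((v || (u <-> u)) || ((u <-> u) || v)) = !1 = 0
u || u = 1 || 1 = 1
u || v = 1 || 1/3 = 1
(u || u) <-> (u || v) = 1 <-> 1 = 1
v -> u = 1/3 -> 1 = 1
!(v -> u) = !1 = 0
((u || u) <-> (u || v)) -> !(v -> u) = 1 -> 0 = 0
!v = !1/3 = 2/3
v <-> !v = 1/3 <-> 2/3 = 2/3
!(v <-> !v) = !2/3 = 1/3
(((u || u) <-> (u || v)) -> !(v -> u)) || !(v <-> !v) = 0 || 1/3 = 1/3
!((v || (u <-> u)) || ((u <-> u) || v)) <-> ((((u || u) <-> (u || v)) -> !(v -> u)) || !(v <-> !v)) = 0 <-> 1/3 = 2/3
u <-> v = 1 <-> 1/3 = 1/3
!(u <-> v) = !1/3 = 2/3
v || v = 1/3 || 1/3 = 1/3
!(u <-> v) -> (v || v) = 2/3 -> 1/3 = 2/3
u || v = 1 || 1/3 = 1
u <-> u = 1 <-> 1 = 1
(u || v) -> (u <-> u) = 1 -> 1 = 1
!u = !1 = 0
((u || v) -> (u <-> u)) || !u = 1 || 0 = 1
(!(u <-> v) -> (v || v)) || (((u || v) -> (u <-> u)) || !u) = 2/3 || 1 = 1
!((!(u <-> v) -> (v || v)) || (((u || v) -> (u <-> u)) || !u)) = !1 = 0
(!((v || (u <-> u)) || ((u <-> u) || v)) <-> ((((u || u) <-> (u || v)) -> !(v -> u)) || !(v <-> !v))) <-> !((!(u <-> v) -> (v || v)) || (((u || v) -> (u <-> u)) || !u)) = 2/3 <-> 0 = 1/3
v <-> v = 1/3 <-> 1/3 = 1
u || v = 1 || 1/3 = 1
(v <-> v) <-> (u || v) = 1 <-> 1 = 1
!v = !1/3 = 2/3
!v -> u = 2/3 -> 1 = 1
!(!v -> u) = !1 = 0
((v <-> v) <-> (u || v)) <-> !(!v -> u) = 1 <-> 0 = 0
!u = !1 = 0
!u -> u = 0 -> 1 = 1
u -> u = 1 -> 1 = 1
u || (u -> u) = 1 || 1 = 1
(!u -> u) <-> (u || (u -> u)) = 1 <-> 1 = 1
v <-> v = 1/3 <-> 1/3 = 1
u -> v = 1 -> 1/3 = 1/3
(v <-> v) -> (u -> v) = 1 -> 1/3 = 1/3
!((v <-> v) -> (u -> v)) = !1/3 = 2/3
((!u -> u) <-> (u || (u -> u))) <-> !((v <-> v) -> (u -> v)) = 1 <-> 2/3 = 2/3
v -> v = 1/3 -> 1/3 = 1
!v = !1/3 = 2/3
u || !v = 1 || 2/3 = 1
(v -> v) || (u || !v) = 1 || 1 = 1
!v = !1/3 = 2/3
u || v = 1 || 1/3 = 1
u -> (u || v) = 1 -> 1 = 1
!v || (u -> (u || v)) = 2/3 || 1 = 1
((v -> v) || (u || !v)) -> (!v || (u -> (u || v))) = 1 -> 1 = 1
(((!u -> u) <-> (u || (u -> u))) <-> !((v <-> v) -> (u -> v))) -> (((v -> v) || (u || !v)) -> (!v || (u -> (u || v)))) = 2/3 -> 1 = 1
(((v <-> v) <-> (u || v)) <-> !(!v -> u)) <-> ((((!u -> u) <-> (u || (u -> u))) <-> !((v <-> v) -> (u -> v))) -> (((v -> v) || (u || !v)) -> (!v || (u -> (u || v))))) = 0 <-> 1 = 0
((!((v || (u <-> u)) || ((u <-> u) || v)) <-> ((((u || u) <-> (u || v)) -> !(v -> u)) || !(v <-> !v))) <-> !((!(u <-> v) -> (v || v)) || (((u || v) -> (u <-> u)) || !u))) || ((((v <-> v) <-> (u || v)) <-> !(!v -> u)) <-> ((((!u -> u) <-> (u || (u -> u))) <-> !((v <-> v) -> (u -> v))) -> (((v -> v) || (u || !v)) -> (!v || (u -> (u || v)))))) = 1/3 || 0 = 1/3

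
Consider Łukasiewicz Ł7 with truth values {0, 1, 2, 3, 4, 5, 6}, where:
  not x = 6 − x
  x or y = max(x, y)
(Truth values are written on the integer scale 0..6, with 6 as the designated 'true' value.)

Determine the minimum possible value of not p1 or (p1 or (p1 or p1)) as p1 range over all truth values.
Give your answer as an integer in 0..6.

3

Take p1 = 3:
not p1 = not 3 = 3
p1 or p1 = 3 or 3 = 3
p1 or (p1 or p1) = 3 or 3 = 3
not p1 or (p1 or (p1 or p1)) = 3 or 3 = 3
No assignment yields a value below 3, so this is the minimum.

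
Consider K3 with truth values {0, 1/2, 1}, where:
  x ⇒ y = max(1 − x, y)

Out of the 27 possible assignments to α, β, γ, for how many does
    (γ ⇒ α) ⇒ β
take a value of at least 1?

value 1: 11 assignments (counts)
value 1/2: 11 assignments
value 0: 5 assignments
So 11 of the 27 assignments meet the threshold.

11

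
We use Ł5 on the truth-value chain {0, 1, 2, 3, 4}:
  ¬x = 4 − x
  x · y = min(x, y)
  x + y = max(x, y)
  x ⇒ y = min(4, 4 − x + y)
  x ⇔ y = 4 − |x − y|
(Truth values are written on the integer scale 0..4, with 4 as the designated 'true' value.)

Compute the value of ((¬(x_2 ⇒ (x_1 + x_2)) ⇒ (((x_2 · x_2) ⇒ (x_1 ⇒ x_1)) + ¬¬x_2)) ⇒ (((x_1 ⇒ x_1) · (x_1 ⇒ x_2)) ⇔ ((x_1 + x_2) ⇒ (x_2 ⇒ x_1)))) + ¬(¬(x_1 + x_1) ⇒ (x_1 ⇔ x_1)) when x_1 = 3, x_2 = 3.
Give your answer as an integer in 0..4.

x_1 + x_2 = 3 + 3 = 3
x_2 ⇒ (x_1 + x_2) = 3 ⇒ 3 = 4
¬(x_2 ⇒ (x_1 + x_2)) = ¬4 = 0
x_2 · x_2 = 3 · 3 = 3
x_1 ⇒ x_1 = 3 ⇒ 3 = 4
(x_2 · x_2) ⇒ (x_1 ⇒ x_1) = 3 ⇒ 4 = 4
¬x_2 = ¬3 = 1
¬¬x_2 = ¬1 = 3
((x_2 · x_2) ⇒ (x_1 ⇒ x_1)) + ¬¬x_2 = 4 + 3 = 4
¬(x_2 ⇒ (x_1 + x_2)) ⇒ (((x_2 · x_2) ⇒ (x_1 ⇒ x_1)) + ¬¬x_2) = 0 ⇒ 4 = 4
x_1 ⇒ x_1 = 3 ⇒ 3 = 4
x_1 ⇒ x_2 = 3 ⇒ 3 = 4
(x_1 ⇒ x_1) · (x_1 ⇒ x_2) = 4 · 4 = 4
x_1 + x_2 = 3 + 3 = 3
x_2 ⇒ x_1 = 3 ⇒ 3 = 4
(x_1 + x_2) ⇒ (x_2 ⇒ x_1) = 3 ⇒ 4 = 4
((x_1 ⇒ x_1) · (x_1 ⇒ x_2)) ⇔ ((x_1 + x_2) ⇒ (x_2 ⇒ x_1)) = 4 ⇔ 4 = 4
(¬(x_2 ⇒ (x_1 + x_2)) ⇒ (((x_2 · x_2) ⇒ (x_1 ⇒ x_1)) + ¬¬x_2)) ⇒ (((x_1 ⇒ x_1) · (x_1 ⇒ x_2)) ⇔ ((x_1 + x_2) ⇒ (x_2 ⇒ x_1))) = 4 ⇒ 4 = 4
x_1 + x_1 = 3 + 3 = 3
¬(x_1 + x_1) = ¬3 = 1
x_1 ⇔ x_1 = 3 ⇔ 3 = 4
¬(x_1 + x_1) ⇒ (x_1 ⇔ x_1) = 1 ⇒ 4 = 4
¬(¬(x_1 + x_1) ⇒ (x_1 ⇔ x_1)) = ¬4 = 0
((¬(x_2 ⇒ (x_1 + x_2)) ⇒ (((x_2 · x_2) ⇒ (x_1 ⇒ x_1)) + ¬¬x_2)) ⇒ (((x_1 ⇒ x_1) · (x_1 ⇒ x_2)) ⇔ ((x_1 + x_2) ⇒ (x_2 ⇒ x_1)))) + ¬(¬(x_1 + x_1) ⇒ (x_1 ⇔ x_1)) = 4 + 0 = 4

4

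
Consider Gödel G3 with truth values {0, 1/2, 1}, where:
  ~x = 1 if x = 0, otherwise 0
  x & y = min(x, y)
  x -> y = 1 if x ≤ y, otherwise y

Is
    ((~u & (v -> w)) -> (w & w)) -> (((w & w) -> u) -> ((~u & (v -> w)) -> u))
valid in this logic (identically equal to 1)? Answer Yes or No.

Yes

At u = 1, v = 1/2, w = 1/2, for instance:
~u = ~1 = 0
v -> w = 1/2 -> 1/2 = 1
~u & (v -> w) = 0 & 1 = 0
w & w = 1/2 & 1/2 = 1/2
(~u & (v -> w)) -> (w & w) = 0 -> 1/2 = 1
(w & w) -> u = 1/2 -> 1 = 1
(~u & (v -> w)) -> u = 0 -> 1 = 1
((w & w) -> u) -> ((~u & (v -> w)) -> u) = 1 -> 1 = 1
((~u & (v -> w)) -> (w & w)) -> (((w & w) -> u) -> ((~u & (v -> w)) -> u)) = 1 -> 1 = 1
and checking the remaining 26 assignments likewise gives ≥ 1 in every case.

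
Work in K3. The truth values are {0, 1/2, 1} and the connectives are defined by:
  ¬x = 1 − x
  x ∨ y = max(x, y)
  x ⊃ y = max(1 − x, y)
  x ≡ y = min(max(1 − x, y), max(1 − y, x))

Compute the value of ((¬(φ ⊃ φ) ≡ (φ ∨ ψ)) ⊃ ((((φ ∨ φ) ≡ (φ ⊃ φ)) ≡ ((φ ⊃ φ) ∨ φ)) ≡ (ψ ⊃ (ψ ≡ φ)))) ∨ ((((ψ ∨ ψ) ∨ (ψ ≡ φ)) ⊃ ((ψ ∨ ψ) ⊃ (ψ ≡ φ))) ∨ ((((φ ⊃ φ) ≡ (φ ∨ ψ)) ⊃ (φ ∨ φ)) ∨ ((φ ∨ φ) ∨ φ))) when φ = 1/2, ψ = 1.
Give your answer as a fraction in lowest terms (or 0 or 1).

1/2

φ ⊃ φ = 1/2 ⊃ 1/2 = 1/2
¬(φ ⊃ φ) = ¬1/2 = 1/2
φ ∨ ψ = 1/2 ∨ 1 = 1
¬(φ ⊃ φ) ≡ (φ ∨ ψ) = 1/2 ≡ 1 = 1/2
φ ∨ φ = 1/2 ∨ 1/2 = 1/2
φ ⊃ φ = 1/2 ⊃ 1/2 = 1/2
(φ ∨ φ) ≡ (φ ⊃ φ) = 1/2 ≡ 1/2 = 1/2
φ ⊃ φ = 1/2 ⊃ 1/2 = 1/2
(φ ⊃ φ) ∨ φ = 1/2 ∨ 1/2 = 1/2
((φ ∨ φ) ≡ (φ ⊃ φ)) ≡ ((φ ⊃ φ) ∨ φ) = 1/2 ≡ 1/2 = 1/2
ψ ≡ φ = 1 ≡ 1/2 = 1/2
ψ ⊃ (ψ ≡ φ) = 1 ⊃ 1/2 = 1/2
(((φ ∨ φ) ≡ (φ ⊃ φ)) ≡ ((φ ⊃ φ) ∨ φ)) ≡ (ψ ⊃ (ψ ≡ φ)) = 1/2 ≡ 1/2 = 1/2
(¬(φ ⊃ φ) ≡ (φ ∨ ψ)) ⊃ ((((φ ∨ φ) ≡ (φ ⊃ φ)) ≡ ((φ ⊃ φ) ∨ φ)) ≡ (ψ ⊃ (ψ ≡ φ))) = 1/2 ⊃ 1/2 = 1/2
ψ ∨ ψ = 1 ∨ 1 = 1
ψ ≡ φ = 1 ≡ 1/2 = 1/2
(ψ ∨ ψ) ∨ (ψ ≡ φ) = 1 ∨ 1/2 = 1
ψ ∨ ψ = 1 ∨ 1 = 1
ψ ≡ φ = 1 ≡ 1/2 = 1/2
(ψ ∨ ψ) ⊃ (ψ ≡ φ) = 1 ⊃ 1/2 = 1/2
((ψ ∨ ψ) ∨ (ψ ≡ φ)) ⊃ ((ψ ∨ ψ) ⊃ (ψ ≡ φ)) = 1 ⊃ 1/2 = 1/2
φ ⊃ φ = 1/2 ⊃ 1/2 = 1/2
φ ∨ ψ = 1/2 ∨ 1 = 1
(φ ⊃ φ) ≡ (φ ∨ ψ) = 1/2 ≡ 1 = 1/2
φ ∨ φ = 1/2 ∨ 1/2 = 1/2
((φ ⊃ φ) ≡ (φ ∨ ψ)) ⊃ (φ ∨ φ) = 1/2 ⊃ 1/2 = 1/2
φ ∨ φ = 1/2 ∨ 1/2 = 1/2
(φ ∨ φ) ∨ φ = 1/2 ∨ 1/2 = 1/2
(((φ ⊃ φ) ≡ (φ ∨ ψ)) ⊃ (φ ∨ φ)) ∨ ((φ ∨ φ) ∨ φ) = 1/2 ∨ 1/2 = 1/2
(((ψ ∨ ψ) ∨ (ψ ≡ φ)) ⊃ ((ψ ∨ ψ) ⊃ (ψ ≡ φ))) ∨ ((((φ ⊃ φ) ≡ (φ ∨ ψ)) ⊃ (φ ∨ φ)) ∨ ((φ ∨ φ) ∨ φ)) = 1/2 ∨ 1/2 = 1/2
((¬(φ ⊃ φ) ≡ (φ ∨ ψ)) ⊃ ((((φ ∨ φ) ≡ (φ ⊃ φ)) ≡ ((φ ⊃ φ) ∨ φ)) ≡ (ψ ⊃ (ψ ≡ φ)))) ∨ ((((ψ ∨ ψ) ∨ (ψ ≡ φ)) ⊃ ((ψ ∨ ψ) ⊃ (ψ ≡ φ))) ∨ ((((φ ⊃ φ) ≡ (φ ∨ ψ)) ⊃ (φ ∨ φ)) ∨ ((φ ∨ φ) ∨ φ))) = 1/2 ∨ 1/2 = 1/2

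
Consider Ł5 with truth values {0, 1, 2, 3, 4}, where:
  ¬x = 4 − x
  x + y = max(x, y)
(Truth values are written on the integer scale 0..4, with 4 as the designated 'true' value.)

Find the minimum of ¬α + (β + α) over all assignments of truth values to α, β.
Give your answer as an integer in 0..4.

2

Take α = 2, β = 0:
¬α = ¬2 = 2
β + α = 0 + 2 = 2
¬α + (β + α) = 2 + 2 = 2
No assignment yields a value below 2, so this is the minimum.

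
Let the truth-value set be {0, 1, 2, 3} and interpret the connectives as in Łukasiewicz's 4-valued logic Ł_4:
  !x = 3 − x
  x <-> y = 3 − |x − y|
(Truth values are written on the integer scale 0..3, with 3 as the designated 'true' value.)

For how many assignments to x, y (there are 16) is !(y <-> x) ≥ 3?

x = 0, y = 0 ↦ 0  <
x = 0, y = 1 ↦ 1  <
x = 0, y = 2 ↦ 2  <
x = 0, y = 3 ↦ 3  ≥
x = 1, y = 0 ↦ 1  <
x = 1, y = 1 ↦ 0  <
x = 1, y = 2 ↦ 1  <
x = 1, y = 3 ↦ 2  <
x = 2, y = 0 ↦ 2  <
x = 2, y = 1 ↦ 1  <
x = 2, y = 2 ↦ 0  <
x = 2, y = 3 ↦ 1  <
x = 3, y = 0 ↦ 3  ≥
x = 3, y = 1 ↦ 2  <
x = 3, y = 2 ↦ 1  <
x = 3, y = 3 ↦ 0  <
So 2 of the 16 assignments meet the threshold.

2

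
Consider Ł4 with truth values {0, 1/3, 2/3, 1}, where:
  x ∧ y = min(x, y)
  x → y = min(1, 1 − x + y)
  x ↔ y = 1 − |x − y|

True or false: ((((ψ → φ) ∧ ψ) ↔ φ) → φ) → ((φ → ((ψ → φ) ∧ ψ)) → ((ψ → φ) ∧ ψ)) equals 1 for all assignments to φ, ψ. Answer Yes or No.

Counterexample: take φ = 1/3, ψ = 0.
ψ → φ = 0 → 1/3 = 1
(ψ → φ) ∧ ψ = 1 ∧ 0 = 0
((ψ → φ) ∧ ψ) ↔ φ = 0 ↔ 1/3 = 2/3
(((ψ → φ) ∧ ψ) ↔ φ) → φ = 2/3 → 1/3 = 2/3
ψ → φ = 0 → 1/3 = 1
(ψ → φ) ∧ ψ = 1 ∧ 0 = 0
φ → ((ψ → φ) ∧ ψ) = 1/3 → 0 = 2/3
ψ → φ = 0 → 1/3 = 1
(ψ → φ) ∧ ψ = 1 ∧ 0 = 0
(φ → ((ψ → φ) ∧ ψ)) → ((ψ → φ) ∧ ψ) = 2/3 → 0 = 1/3
((((ψ → φ) ∧ ψ) ↔ φ) → φ) → ((φ → ((ψ → φ) ∧ ψ)) → ((ψ → φ) ∧ ψ)) = 2/3 → 1/3 = 2/3
This gives 2/3 ≠ 1.

No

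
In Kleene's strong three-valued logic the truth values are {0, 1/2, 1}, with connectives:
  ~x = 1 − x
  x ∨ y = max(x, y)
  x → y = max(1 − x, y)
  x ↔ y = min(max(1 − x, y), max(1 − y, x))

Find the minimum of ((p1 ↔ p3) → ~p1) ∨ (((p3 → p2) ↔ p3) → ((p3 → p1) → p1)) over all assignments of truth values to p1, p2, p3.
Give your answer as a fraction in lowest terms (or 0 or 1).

1/2

Take p1 = 1/2, p2 = 0, p3 = 1/2:
p1 ↔ p3 = 1/2 ↔ 1/2 = 1/2
~p1 = ~1/2 = 1/2
(p1 ↔ p3) → ~p1 = 1/2 → 1/2 = 1/2
p3 → p2 = 1/2 → 0 = 1/2
(p3 → p2) ↔ p3 = 1/2 ↔ 1/2 = 1/2
p3 → p1 = 1/2 → 1/2 = 1/2
(p3 → p1) → p1 = 1/2 → 1/2 = 1/2
((p3 → p2) ↔ p3) → ((p3 → p1) → p1) = 1/2 → 1/2 = 1/2
((p1 ↔ p3) → ~p1) ∨ (((p3 → p2) ↔ p3) → ((p3 → p1) → p1)) = 1/2 ∨ 1/2 = 1/2
No assignment yields a value below 1/2, so this is the minimum.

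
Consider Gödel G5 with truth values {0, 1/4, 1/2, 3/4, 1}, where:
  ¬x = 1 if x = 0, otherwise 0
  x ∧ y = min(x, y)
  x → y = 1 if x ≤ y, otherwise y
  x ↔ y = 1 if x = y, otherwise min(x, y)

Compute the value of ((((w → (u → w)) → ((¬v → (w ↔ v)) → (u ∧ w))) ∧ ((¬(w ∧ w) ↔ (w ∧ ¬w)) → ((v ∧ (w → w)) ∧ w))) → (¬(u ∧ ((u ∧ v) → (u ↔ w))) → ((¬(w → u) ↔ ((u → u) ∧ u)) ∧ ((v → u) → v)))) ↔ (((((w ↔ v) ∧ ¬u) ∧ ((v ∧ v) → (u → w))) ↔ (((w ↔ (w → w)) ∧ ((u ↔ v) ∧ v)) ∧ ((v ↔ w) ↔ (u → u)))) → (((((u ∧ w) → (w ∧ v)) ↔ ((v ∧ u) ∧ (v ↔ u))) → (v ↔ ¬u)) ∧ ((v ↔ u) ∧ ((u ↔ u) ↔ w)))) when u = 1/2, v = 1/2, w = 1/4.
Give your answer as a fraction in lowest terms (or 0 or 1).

u → w = 1/2 → 1/4 = 1/4
w → (u → w) = 1/4 → 1/4 = 1
¬v = ¬1/2 = 0
w ↔ v = 1/4 ↔ 1/2 = 1/4
¬v → (w ↔ v) = 0 → 1/4 = 1
u ∧ w = 1/2 ∧ 1/4 = 1/4
(¬v → (w ↔ v)) → (u ∧ w) = 1 → 1/4 = 1/4
(w → (u → w)) → ((¬v → (w ↔ v)) → (u ∧ w)) = 1 → 1/4 = 1/4
w ∧ w = 1/4 ∧ 1/4 = 1/4
¬(w ∧ w) = ¬1/4 = 0
¬w = ¬1/4 = 0
w ∧ ¬w = 1/4 ∧ 0 = 0
¬(w ∧ w) ↔ (w ∧ ¬w) = 0 ↔ 0 = 1
w → w = 1/4 → 1/4 = 1
v ∧ (w → w) = 1/2 ∧ 1 = 1/2
(v ∧ (w → w)) ∧ w = 1/2 ∧ 1/4 = 1/4
(¬(w ∧ w) ↔ (w ∧ ¬w)) → ((v ∧ (w → w)) ∧ w) = 1 → 1/4 = 1/4
((w → (u → w)) → ((¬v → (w ↔ v)) → (u ∧ w))) ∧ ((¬(w ∧ w) ↔ (w ∧ ¬w)) → ((v ∧ (w → w)) ∧ w)) = 1/4 ∧ 1/4 = 1/4
u ∧ v = 1/2 ∧ 1/2 = 1/2
u ↔ w = 1/2 ↔ 1/4 = 1/4
(u ∧ v) → (u ↔ w) = 1/2 → 1/4 = 1/4
u ∧ ((u ∧ v) → (u ↔ w)) = 1/2 ∧ 1/4 = 1/4
¬(u ∧ ((u ∧ v) → (u ↔ w))) = ¬1/4 = 0
w → u = 1/4 → 1/2 = 1
¬(w → u) = ¬1 = 0
u → u = 1/2 → 1/2 = 1
(u → u) ∧ u = 1 ∧ 1/2 = 1/2
¬(w → u) ↔ ((u → u) ∧ u) = 0 ↔ 1/2 = 0
v → u = 1/2 → 1/2 = 1
(v → u) → v = 1 → 1/2 = 1/2
(¬(w → u) ↔ ((u → u) ∧ u)) ∧ ((v → u) → v) = 0 ∧ 1/2 = 0
¬(u ∧ ((u ∧ v) → (u ↔ w))) → ((¬(w → u) ↔ ((u → u) ∧ u)) ∧ ((v → u) → v)) = 0 → 0 = 1
(((w → (u → w)) → ((¬v → (w ↔ v)) → (u ∧ w))) ∧ ((¬(w ∧ w) ↔ (w ∧ ¬w)) → ((v ∧ (w → w)) ∧ w))) → (¬(u ∧ ((u ∧ v) → (u ↔ w))) → ((¬(w → u) ↔ ((u → u) ∧ u)) ∧ ((v → u) → v))) = 1/4 → 1 = 1
w ↔ v = 1/4 ↔ 1/2 = 1/4
¬u = ¬1/2 = 0
(w ↔ v) ∧ ¬u = 1/4 ∧ 0 = 0
v ∧ v = 1/2 ∧ 1/2 = 1/2
u → w = 1/2 → 1/4 = 1/4
(v ∧ v) → (u → w) = 1/2 → 1/4 = 1/4
((w ↔ v) ∧ ¬u) ∧ ((v ∧ v) → (u → w)) = 0 ∧ 1/4 = 0
w → w = 1/4 → 1/4 = 1
w ↔ (w → w) = 1/4 ↔ 1 = 1/4
u ↔ v = 1/2 ↔ 1/2 = 1
(u ↔ v) ∧ v = 1 ∧ 1/2 = 1/2
(w ↔ (w → w)) ∧ ((u ↔ v) ∧ v) = 1/4 ∧ 1/2 = 1/4
v ↔ w = 1/2 ↔ 1/4 = 1/4
u → u = 1/2 → 1/2 = 1
(v ↔ w) ↔ (u → u) = 1/4 ↔ 1 = 1/4
((w ↔ (w → w)) ∧ ((u ↔ v) ∧ v)) ∧ ((v ↔ w) ↔ (u → u)) = 1/4 ∧ 1/4 = 1/4
(((w ↔ v) ∧ ¬u) ∧ ((v ∧ v) → (u → w))) ↔ (((w ↔ (w → w)) ∧ ((u ↔ v) ∧ v)) ∧ ((v ↔ w) ↔ (u → u))) = 0 ↔ 1/4 = 0
u ∧ w = 1/2 ∧ 1/4 = 1/4
w ∧ v = 1/4 ∧ 1/2 = 1/4
(u ∧ w) → (w ∧ v) = 1/4 → 1/4 = 1
v ∧ u = 1/2 ∧ 1/2 = 1/2
v ↔ u = 1/2 ↔ 1/2 = 1
(v ∧ u) ∧ (v ↔ u) = 1/2 ∧ 1 = 1/2
((u ∧ w) → (w ∧ v)) ↔ ((v ∧ u) ∧ (v ↔ u)) = 1 ↔ 1/2 = 1/2
¬u = ¬1/2 = 0
v ↔ ¬u = 1/2 ↔ 0 = 0
(((u ∧ w) → (w ∧ v)) ↔ ((v ∧ u) ∧ (v ↔ u))) → (v ↔ ¬u) = 1/2 → 0 = 0
v ↔ u = 1/2 ↔ 1/2 = 1
u ↔ u = 1/2 ↔ 1/2 = 1
(u ↔ u) ↔ w = 1 ↔ 1/4 = 1/4
(v ↔ u) ∧ ((u ↔ u) ↔ w) = 1 ∧ 1/4 = 1/4
((((u ∧ w) → (w ∧ v)) ↔ ((v ∧ u) ∧ (v ↔ u))) → (v ↔ ¬u)) ∧ ((v ↔ u) ∧ ((u ↔ u) ↔ w)) = 0 ∧ 1/4 = 0
((((w ↔ v) ∧ ¬u) ∧ ((v ∧ v) → (u → w))) ↔ (((w ↔ (w → w)) ∧ ((u ↔ v) ∧ v)) ∧ ((v ↔ w) ↔ (u → u)))) → (((((u ∧ w) → (w ∧ v)) ↔ ((v ∧ u) ∧ (v ↔ u))) → (v ↔ ¬u)) ∧ ((v ↔ u) ∧ ((u ↔ u) ↔ w))) = 0 → 0 = 1
((((w → (u → w)) → ((¬v → (w ↔ v)) → (u ∧ w))) ∧ ((¬(w ∧ w) ↔ (w ∧ ¬w)) → ((v ∧ (w → w)) ∧ w))) → (¬(u ∧ ((u ∧ v) → (u ↔ w))) → ((¬(w → u) ↔ ((u → u) ∧ u)) ∧ ((v → u) → v)))) ↔ (((((w ↔ v) ∧ ¬u) ∧ ((v ∧ v) → (u → w))) ↔ (((w ↔ (w → w)) ∧ ((u ↔ v) ∧ v)) ∧ ((v ↔ w) ↔ (u → u)))) → (((((u ∧ w) → (w ∧ v)) ↔ ((v ∧ u) ∧ (v ↔ u))) → (v ↔ ¬u)) ∧ ((v ↔ u) ∧ ((u ↔ u) ↔ w)))) = 1 ↔ 1 = 1

1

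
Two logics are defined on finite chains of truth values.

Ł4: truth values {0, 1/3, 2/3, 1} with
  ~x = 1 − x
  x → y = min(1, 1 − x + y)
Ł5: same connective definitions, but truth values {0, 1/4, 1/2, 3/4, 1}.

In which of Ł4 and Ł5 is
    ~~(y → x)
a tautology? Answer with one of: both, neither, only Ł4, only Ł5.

In Ł4: at x = 0, y = 1/3 the value is 2/3 — not a tautology.
In Ł5: at x = 0, y = 1/4 the value is 3/4 — not a tautology.

neither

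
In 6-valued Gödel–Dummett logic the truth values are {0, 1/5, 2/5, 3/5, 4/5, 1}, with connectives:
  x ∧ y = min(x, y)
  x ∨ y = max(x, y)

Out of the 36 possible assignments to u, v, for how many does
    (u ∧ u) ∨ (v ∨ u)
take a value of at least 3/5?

value 1: 11 assignments (counts)
value 4/5: 9 assignments (counts)
value 3/5: 7 assignments (counts)
value 2/5: 5 assignments
value 1/5: 3 assignments
value 0: 1 assignment
So 27 of the 36 assignments meet the threshold.

27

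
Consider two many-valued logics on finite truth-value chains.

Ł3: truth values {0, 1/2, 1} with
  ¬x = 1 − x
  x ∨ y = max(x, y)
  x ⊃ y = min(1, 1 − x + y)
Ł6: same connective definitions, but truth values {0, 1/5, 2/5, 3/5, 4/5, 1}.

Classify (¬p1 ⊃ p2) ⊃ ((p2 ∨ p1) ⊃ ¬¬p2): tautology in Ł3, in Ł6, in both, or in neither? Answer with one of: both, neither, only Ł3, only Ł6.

In Ł3: at p1 = 1, p2 = 0 the value is 0 — not a tautology.
In Ł6: at p1 = 3/5, p2 = 0 the value is 4/5 — not a tautology.

neither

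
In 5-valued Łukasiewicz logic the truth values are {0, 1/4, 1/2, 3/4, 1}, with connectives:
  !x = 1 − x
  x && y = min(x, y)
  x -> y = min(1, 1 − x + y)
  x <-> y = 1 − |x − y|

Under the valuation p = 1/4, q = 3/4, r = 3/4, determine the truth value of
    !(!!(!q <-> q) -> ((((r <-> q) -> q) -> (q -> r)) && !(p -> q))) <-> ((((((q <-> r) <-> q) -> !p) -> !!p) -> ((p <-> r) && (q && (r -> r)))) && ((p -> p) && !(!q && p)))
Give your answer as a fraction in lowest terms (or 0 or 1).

3/4

!q = !3/4 = 1/4
!q <-> q = 1/4 <-> 3/4 = 1/2
!(!q <-> q) = !1/2 = 1/2
!!(!q <-> q) = !1/2 = 1/2
r <-> q = 3/4 <-> 3/4 = 1
(r <-> q) -> q = 1 -> 3/4 = 3/4
q -> r = 3/4 -> 3/4 = 1
((r <-> q) -> q) -> (q -> r) = 3/4 -> 1 = 1
p -> q = 1/4 -> 3/4 = 1
!(p -> q) = !1 = 0
(((r <-> q) -> q) -> (q -> r)) && !(p -> q) = 1 && 0 = 0
!!(!q <-> q) -> ((((r <-> q) -> q) -> (q -> r)) && !(p -> q)) = 1/2 -> 0 = 1/2
!(!!(!q <-> q) -> ((((r <-> q) -> q) -> (q -> r)) && !(p -> q))) = !1/2 = 1/2
q <-> r = 3/4 <-> 3/4 = 1
(q <-> r) <-> q = 1 <-> 3/4 = 3/4
!p = !1/4 = 3/4
((q <-> r) <-> q) -> !p = 3/4 -> 3/4 = 1
!p = !1/4 = 3/4
!!p = !3/4 = 1/4
(((q <-> r) <-> q) -> !p) -> !!p = 1 -> 1/4 = 1/4
p <-> r = 1/4 <-> 3/4 = 1/2
r -> r = 3/4 -> 3/4 = 1
q && (r -> r) = 3/4 && 1 = 3/4
(p <-> r) && (q && (r -> r)) = 1/2 && 3/4 = 1/2
((((q <-> r) <-> q) -> !p) -> !!p) -> ((p <-> r) && (q && (r -> r))) = 1/4 -> 1/2 = 1
p -> p = 1/4 -> 1/4 = 1
!q = !3/4 = 1/4
!q && p = 1/4 && 1/4 = 1/4
!(!q && p) = !1/4 = 3/4
(p -> p) && !(!q && p) = 1 && 3/4 = 3/4
(((((q <-> r) <-> q) -> !p) -> !!p) -> ((p <-> r) && (q && (r -> r)))) && ((p -> p) && !(!q && p)) = 1 && 3/4 = 3/4
!(!!(!q <-> q) -> ((((r <-> q) -> q) -> (q -> r)) && !(p -> q))) <-> ((((((q <-> r) <-> q) -> !p) -> !!p) -> ((p <-> r) && (q && (r -> r)))) && ((p -> p) && !(!q && p))) = 1/2 <-> 3/4 = 3/4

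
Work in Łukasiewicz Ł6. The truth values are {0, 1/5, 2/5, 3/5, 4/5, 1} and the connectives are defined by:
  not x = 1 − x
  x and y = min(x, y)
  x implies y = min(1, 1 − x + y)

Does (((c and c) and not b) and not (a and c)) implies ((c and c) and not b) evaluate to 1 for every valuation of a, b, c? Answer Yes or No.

Yes

At a = 1, b = 0, c = 4/5, for instance:
c and c = 4/5 and 4/5 = 4/5
not b = not 0 = 1
(c and c) and not b = 4/5 and 1 = 4/5
a and c = 1 and 4/5 = 4/5
not (a and c) = not 4/5 = 1/5
((c and c) and not b) and not (a and c) = 4/5 and 1/5 = 1/5
(((c and c) and not b) and not (a and c)) implies ((c and c) and not b) = 1/5 implies 4/5 = 1
and checking the remaining 215 assignments likewise gives ≥ 1 in every case.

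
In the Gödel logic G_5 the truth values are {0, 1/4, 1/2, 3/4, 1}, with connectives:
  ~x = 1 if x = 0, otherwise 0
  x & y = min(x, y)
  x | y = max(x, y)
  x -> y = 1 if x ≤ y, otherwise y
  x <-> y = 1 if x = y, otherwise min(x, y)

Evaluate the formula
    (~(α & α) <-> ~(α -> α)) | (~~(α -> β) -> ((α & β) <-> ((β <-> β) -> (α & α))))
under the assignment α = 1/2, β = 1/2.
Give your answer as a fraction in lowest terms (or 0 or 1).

1

α & α = 1/2 & 1/2 = 1/2
~(α & α) = ~1/2 = 0
α -> α = 1/2 -> 1/2 = 1
~(α -> α) = ~1 = 0
~(α & α) <-> ~(α -> α) = 0 <-> 0 = 1
α -> β = 1/2 -> 1/2 = 1
~(α -> β) = ~1 = 0
~~(α -> β) = ~0 = 1
α & β = 1/2 & 1/2 = 1/2
β <-> β = 1/2 <-> 1/2 = 1
α & α = 1/2 & 1/2 = 1/2
(β <-> β) -> (α & α) = 1 -> 1/2 = 1/2
(α & β) <-> ((β <-> β) -> (α & α)) = 1/2 <-> 1/2 = 1
~~(α -> β) -> ((α & β) <-> ((β <-> β) -> (α & α))) = 1 -> 1 = 1
(~(α & α) <-> ~(α -> α)) | (~~(α -> β) -> ((α & β) <-> ((β <-> β) -> (α & α)))) = 1 | 1 = 1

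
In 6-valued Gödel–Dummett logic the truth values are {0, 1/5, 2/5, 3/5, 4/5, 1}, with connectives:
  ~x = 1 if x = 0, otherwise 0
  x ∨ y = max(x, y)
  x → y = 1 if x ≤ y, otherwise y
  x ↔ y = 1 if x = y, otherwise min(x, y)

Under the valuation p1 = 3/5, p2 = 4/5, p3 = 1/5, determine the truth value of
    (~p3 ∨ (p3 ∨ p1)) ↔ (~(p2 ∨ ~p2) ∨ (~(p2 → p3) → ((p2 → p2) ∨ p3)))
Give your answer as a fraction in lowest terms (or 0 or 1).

~p3 = ~1/5 = 0
p3 ∨ p1 = 1/5 ∨ 3/5 = 3/5
~p3 ∨ (p3 ∨ p1) = 0 ∨ 3/5 = 3/5
~p2 = ~4/5 = 0
p2 ∨ ~p2 = 4/5 ∨ 0 = 4/5
~(p2 ∨ ~p2) = ~4/5 = 0
p2 → p3 = 4/5 → 1/5 = 1/5
~(p2 → p3) = ~1/5 = 0
p2 → p2 = 4/5 → 4/5 = 1
(p2 → p2) ∨ p3 = 1 ∨ 1/5 = 1
~(p2 → p3) → ((p2 → p2) ∨ p3) = 0 → 1 = 1
~(p2 ∨ ~p2) ∨ (~(p2 → p3) → ((p2 → p2) ∨ p3)) = 0 ∨ 1 = 1
(~p3 ∨ (p3 ∨ p1)) ↔ (~(p2 ∨ ~p2) ∨ (~(p2 → p3) → ((p2 → p2) ∨ p3))) = 3/5 ↔ 1 = 3/5

3/5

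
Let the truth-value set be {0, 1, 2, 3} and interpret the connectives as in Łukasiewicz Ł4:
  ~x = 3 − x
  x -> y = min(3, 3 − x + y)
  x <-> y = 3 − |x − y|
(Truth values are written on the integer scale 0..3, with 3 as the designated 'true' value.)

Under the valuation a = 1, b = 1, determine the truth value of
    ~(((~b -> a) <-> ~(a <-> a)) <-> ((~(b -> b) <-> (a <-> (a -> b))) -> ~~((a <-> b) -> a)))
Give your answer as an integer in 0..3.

1

~b = ~1 = 2
~b -> a = 2 -> 1 = 2
a <-> a = 1 <-> 1 = 3
~(a <-> a) = ~3 = 0
(~b -> a) <-> ~(a <-> a) = 2 <-> 0 = 1
b -> b = 1 -> 1 = 3
~(b -> b) = ~3 = 0
a -> b = 1 -> 1 = 3
a <-> (a -> b) = 1 <-> 3 = 1
~(b -> b) <-> (a <-> (a -> b)) = 0 <-> 1 = 2
a <-> b = 1 <-> 1 = 3
(a <-> b) -> a = 3 -> 1 = 1
~((a <-> b) -> a) = ~1 = 2
~~((a <-> b) -> a) = ~2 = 1
(~(b -> b) <-> (a <-> (a -> b))) -> ~~((a <-> b) -> a) = 2 -> 1 = 2
((~b -> a) <-> ~(a <-> a)) <-> ((~(b -> b) <-> (a <-> (a -> b))) -> ~~((a <-> b) -> a)) = 1 <-> 2 = 2
~(((~b -> a) <-> ~(a <-> a)) <-> ((~(b -> b) <-> (a <-> (a -> b))) -> ~~((a <-> b) -> a))) = ~2 = 1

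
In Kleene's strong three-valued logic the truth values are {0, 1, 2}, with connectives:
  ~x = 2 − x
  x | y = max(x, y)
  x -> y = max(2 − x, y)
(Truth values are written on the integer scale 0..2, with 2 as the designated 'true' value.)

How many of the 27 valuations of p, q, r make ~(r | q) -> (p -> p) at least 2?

value 2: 23 assignments (counts)
value 1: 4 assignments
So 23 of the 27 assignments meet the threshold.

23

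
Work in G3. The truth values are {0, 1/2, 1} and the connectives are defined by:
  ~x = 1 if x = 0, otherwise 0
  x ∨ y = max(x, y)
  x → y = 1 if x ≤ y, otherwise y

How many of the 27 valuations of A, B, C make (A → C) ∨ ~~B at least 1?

value 1: 24 assignments (counts)
value 1/2: 1 assignment
value 0: 2 assignments
So 24 of the 27 assignments meet the threshold.

24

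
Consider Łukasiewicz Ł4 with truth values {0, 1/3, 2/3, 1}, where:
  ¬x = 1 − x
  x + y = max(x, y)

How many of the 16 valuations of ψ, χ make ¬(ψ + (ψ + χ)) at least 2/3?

4

ψ = 0, χ = 0 ↦ 1  ≥
ψ = 0, χ = 1/3 ↦ 2/3  ≥
ψ = 0, χ = 2/3 ↦ 1/3  <
ψ = 0, χ = 1 ↦ 0  <
ψ = 1/3, χ = 0 ↦ 2/3  ≥
ψ = 1/3, χ = 1/3 ↦ 2/3  ≥
ψ = 1/3, χ = 2/3 ↦ 1/3  <
ψ = 1/3, χ = 1 ↦ 0  <
ψ = 2/3, χ = 0 ↦ 1/3  <
ψ = 2/3, χ = 1/3 ↦ 1/3  <
ψ = 2/3, χ = 2/3 ↦ 1/3  <
ψ = 2/3, χ = 1 ↦ 0  <
ψ = 1, χ = 0 ↦ 0  <
ψ = 1, χ = 1/3 ↦ 0  <
ψ = 1, χ = 2/3 ↦ 0  <
ψ = 1, χ = 1 ↦ 0  <
So 4 of the 16 assignments meet the threshold.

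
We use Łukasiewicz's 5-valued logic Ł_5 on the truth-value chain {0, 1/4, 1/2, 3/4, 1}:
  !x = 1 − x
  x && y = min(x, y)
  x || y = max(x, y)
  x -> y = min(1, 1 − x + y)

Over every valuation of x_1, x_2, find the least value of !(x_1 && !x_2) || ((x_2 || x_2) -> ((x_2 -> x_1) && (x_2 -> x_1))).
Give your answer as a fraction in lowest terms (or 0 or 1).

Take x_1 = 1/4, x_2 = 3/4:
!x_2 = !3/4 = 1/4
x_1 && !x_2 = 1/4 && 1/4 = 1/4
!(x_1 && !x_2) = !1/4 = 3/4
x_2 || x_2 = 3/4 || 3/4 = 3/4
x_2 -> x_1 = 3/4 -> 1/4 = 1/2
x_2 -> x_1 = 3/4 -> 1/4 = 1/2
(x_2 -> x_1) && (x_2 -> x_1) = 1/2 && 1/2 = 1/2
(x_2 || x_2) -> ((x_2 -> x_1) && (x_2 -> x_1)) = 3/4 -> 1/2 = 3/4
!(x_1 && !x_2) || ((x_2 || x_2) -> ((x_2 -> x_1) && (x_2 -> x_1))) = 3/4 || 3/4 = 3/4
No assignment yields a value below 3/4, so this is the minimum.

3/4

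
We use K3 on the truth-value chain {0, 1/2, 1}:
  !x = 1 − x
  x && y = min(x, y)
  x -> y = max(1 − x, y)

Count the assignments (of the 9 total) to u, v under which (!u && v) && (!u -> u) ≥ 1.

u = 0, v = 0 ↦ 0  <
u = 0, v = 1/2 ↦ 0  <
u = 0, v = 1 ↦ 0  <
u = 1/2, v = 0 ↦ 0  <
u = 1/2, v = 1/2 ↦ 1/2  <
u = 1/2, v = 1 ↦ 1/2  <
u = 1, v = 0 ↦ 0  <
u = 1, v = 1/2 ↦ 0  <
u = 1, v = 1 ↦ 0  <
So 0 of the 9 assignments meet the threshold.

0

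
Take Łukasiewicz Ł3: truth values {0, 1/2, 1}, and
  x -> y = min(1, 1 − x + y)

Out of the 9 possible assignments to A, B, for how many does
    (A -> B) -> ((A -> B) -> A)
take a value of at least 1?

A = 0, B = 0 ↦ 0  <
A = 0, B = 1/2 ↦ 0  <
A = 0, B = 1 ↦ 0  <
A = 1/2, B = 0 ↦ 1  ≥
A = 1/2, B = 1/2 ↦ 1/2  <
A = 1/2, B = 1 ↦ 1/2  <
A = 1, B = 0 ↦ 1  ≥
A = 1, B = 1/2 ↦ 1  ≥
A = 1, B = 1 ↦ 1  ≥
So 4 of the 9 assignments meet the threshold.

4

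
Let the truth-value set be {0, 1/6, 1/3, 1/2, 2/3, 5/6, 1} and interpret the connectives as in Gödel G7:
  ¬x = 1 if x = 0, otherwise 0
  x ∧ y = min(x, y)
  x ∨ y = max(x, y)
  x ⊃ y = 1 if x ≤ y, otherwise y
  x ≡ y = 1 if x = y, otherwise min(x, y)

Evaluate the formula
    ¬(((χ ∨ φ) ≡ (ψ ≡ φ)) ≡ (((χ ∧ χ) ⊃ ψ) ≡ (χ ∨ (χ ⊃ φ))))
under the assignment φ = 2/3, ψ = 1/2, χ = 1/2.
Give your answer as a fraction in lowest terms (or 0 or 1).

χ ∨ φ = 1/2 ∨ 2/3 = 2/3
ψ ≡ φ = 1/2 ≡ 2/3 = 1/2
(χ ∨ φ) ≡ (ψ ≡ φ) = 2/3 ≡ 1/2 = 1/2
χ ∧ χ = 1/2 ∧ 1/2 = 1/2
(χ ∧ χ) ⊃ ψ = 1/2 ⊃ 1/2 = 1
χ ⊃ φ = 1/2 ⊃ 2/3 = 1
χ ∨ (χ ⊃ φ) = 1/2 ∨ 1 = 1
((χ ∧ χ) ⊃ ψ) ≡ (χ ∨ (χ ⊃ φ)) = 1 ≡ 1 = 1
((χ ∨ φ) ≡ (ψ ≡ φ)) ≡ (((χ ∧ χ) ⊃ ψ) ≡ (χ ∨ (χ ⊃ φ))) = 1/2 ≡ 1 = 1/2
¬(((χ ∨ φ) ≡ (ψ ≡ φ)) ≡ (((χ ∧ χ) ⊃ ψ) ≡ (χ ∨ (χ ⊃ φ)))) = ¬1/2 = 0

0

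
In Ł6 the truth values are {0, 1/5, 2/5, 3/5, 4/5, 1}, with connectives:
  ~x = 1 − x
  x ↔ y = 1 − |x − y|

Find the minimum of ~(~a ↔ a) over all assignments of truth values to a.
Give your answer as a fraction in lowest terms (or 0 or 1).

1/5

Take a = 2/5:
~a = ~2/5 = 3/5
~a ↔ a = 3/5 ↔ 2/5 = 4/5
~(~a ↔ a) = ~4/5 = 1/5
No assignment yields a value below 1/5, so this is the minimum.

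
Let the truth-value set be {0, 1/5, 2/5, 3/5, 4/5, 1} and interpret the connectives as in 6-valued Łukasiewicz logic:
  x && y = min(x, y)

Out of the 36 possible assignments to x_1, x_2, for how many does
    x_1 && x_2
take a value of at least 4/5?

4

value 1: 1 assignment (counts)
value 4/5: 3 assignments (counts)
value 3/5: 5 assignments
value 2/5: 7 assignments
value 1/5: 9 assignments
value 0: 11 assignments
So 4 of the 36 assignments meet the threshold.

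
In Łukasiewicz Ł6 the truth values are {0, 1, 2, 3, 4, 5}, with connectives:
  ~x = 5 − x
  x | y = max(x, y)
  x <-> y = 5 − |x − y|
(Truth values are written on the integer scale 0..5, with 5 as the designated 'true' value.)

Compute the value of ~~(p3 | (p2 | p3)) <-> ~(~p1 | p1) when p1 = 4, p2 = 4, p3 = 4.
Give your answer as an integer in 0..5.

2

p2 | p3 = 4 | 4 = 4
p3 | (p2 | p3) = 4 | 4 = 4
~(p3 | (p2 | p3)) = ~4 = 1
~~(p3 | (p2 | p3)) = ~1 = 4
~p1 = ~4 = 1
~p1 | p1 = 1 | 4 = 4
~(~p1 | p1) = ~4 = 1
~~(p3 | (p2 | p3)) <-> ~(~p1 | p1) = 4 <-> 1 = 2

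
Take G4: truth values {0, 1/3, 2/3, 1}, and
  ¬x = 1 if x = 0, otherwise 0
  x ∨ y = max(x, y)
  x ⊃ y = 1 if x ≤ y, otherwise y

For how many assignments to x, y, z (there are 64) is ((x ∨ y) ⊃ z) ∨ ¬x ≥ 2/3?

value 1: 36 assignments (counts)
value 2/3: 6 assignments (counts)
value 1/3: 10 assignments
value 0: 12 assignments
So 42 of the 64 assignments meet the threshold.

42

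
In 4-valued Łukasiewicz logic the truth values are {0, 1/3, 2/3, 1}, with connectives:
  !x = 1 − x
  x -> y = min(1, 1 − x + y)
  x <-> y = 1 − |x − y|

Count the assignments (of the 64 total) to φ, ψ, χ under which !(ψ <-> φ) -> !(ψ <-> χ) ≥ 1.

42

value 1: 42 assignments (counts)
value 2/3: 14 assignments
value 1/3: 6 assignments
value 0: 2 assignments
So 42 of the 64 assignments meet the threshold.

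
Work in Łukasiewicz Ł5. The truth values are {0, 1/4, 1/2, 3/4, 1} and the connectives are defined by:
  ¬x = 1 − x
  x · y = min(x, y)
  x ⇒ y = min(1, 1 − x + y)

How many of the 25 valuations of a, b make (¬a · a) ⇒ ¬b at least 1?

21

value 1: 21 assignments (counts)
value 3/4: 3 assignments
value 1/2: 1 assignment
So 21 of the 25 assignments meet the threshold.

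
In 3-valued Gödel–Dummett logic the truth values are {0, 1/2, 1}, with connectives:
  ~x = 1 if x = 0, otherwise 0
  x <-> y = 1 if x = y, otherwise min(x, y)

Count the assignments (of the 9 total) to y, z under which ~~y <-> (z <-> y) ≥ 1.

4

y = 0, z = 0 ↦ 0  <
y = 0, z = 1/2 ↦ 1  ≥
y = 0, z = 1 ↦ 1  ≥
y = 1/2, z = 0 ↦ 0  <
y = 1/2, z = 1/2 ↦ 1  ≥
y = 1/2, z = 1 ↦ 1/2  <
y = 1, z = 0 ↦ 0  <
y = 1, z = 1/2 ↦ 1/2  <
y = 1, z = 1 ↦ 1  ≥
So 4 of the 9 assignments meet the threshold.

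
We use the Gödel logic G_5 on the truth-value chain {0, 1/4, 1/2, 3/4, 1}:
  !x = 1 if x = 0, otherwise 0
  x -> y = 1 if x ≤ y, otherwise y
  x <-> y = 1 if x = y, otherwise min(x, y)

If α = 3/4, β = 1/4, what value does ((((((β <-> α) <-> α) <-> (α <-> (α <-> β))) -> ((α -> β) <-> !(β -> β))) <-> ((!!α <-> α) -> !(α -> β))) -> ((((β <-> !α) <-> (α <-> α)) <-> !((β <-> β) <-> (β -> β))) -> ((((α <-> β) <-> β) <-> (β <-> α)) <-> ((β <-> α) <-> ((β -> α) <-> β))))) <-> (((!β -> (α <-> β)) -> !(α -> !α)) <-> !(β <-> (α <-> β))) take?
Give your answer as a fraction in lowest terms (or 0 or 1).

0

β <-> α = 1/4 <-> 3/4 = 1/4
(β <-> α) <-> α = 1/4 <-> 3/4 = 1/4
α <-> β = 3/4 <-> 1/4 = 1/4
α <-> (α <-> β) = 3/4 <-> 1/4 = 1/4
((β <-> α) <-> α) <-> (α <-> (α <-> β)) = 1/4 <-> 1/4 = 1
α -> β = 3/4 -> 1/4 = 1/4
β -> β = 1/4 -> 1/4 = 1
!(β -> β) = !1 = 0
(α -> β) <-> !(β -> β) = 1/4 <-> 0 = 0
(((β <-> α) <-> α) <-> (α <-> (α <-> β))) -> ((α -> β) <-> !(β -> β)) = 1 -> 0 = 0
!α = !3/4 = 0
!!α = !0 = 1
!!α <-> α = 1 <-> 3/4 = 3/4
α -> β = 3/4 -> 1/4 = 1/4
!(α -> β) = !1/4 = 0
(!!α <-> α) -> !(α -> β) = 3/4 -> 0 = 0
((((β <-> α) <-> α) <-> (α <-> (α <-> β))) -> ((α -> β) <-> !(β -> β))) <-> ((!!α <-> α) -> !(α -> β)) = 0 <-> 0 = 1
!α = !3/4 = 0
β <-> !α = 1/4 <-> 0 = 0
α <-> α = 3/4 <-> 3/4 = 1
(β <-> !α) <-> (α <-> α) = 0 <-> 1 = 0
β <-> β = 1/4 <-> 1/4 = 1
β -> β = 1/4 -> 1/4 = 1
(β <-> β) <-> (β -> β) = 1 <-> 1 = 1
!((β <-> β) <-> (β -> β)) = !1 = 0
((β <-> !α) <-> (α <-> α)) <-> !((β <-> β) <-> (β -> β)) = 0 <-> 0 = 1
α <-> β = 3/4 <-> 1/4 = 1/4
(α <-> β) <-> β = 1/4 <-> 1/4 = 1
β <-> α = 1/4 <-> 3/4 = 1/4
((α <-> β) <-> β) <-> (β <-> α) = 1 <-> 1/4 = 1/4
β <-> α = 1/4 <-> 3/4 = 1/4
β -> α = 1/4 -> 3/4 = 1
(β -> α) <-> β = 1 <-> 1/4 = 1/4
(β <-> α) <-> ((β -> α) <-> β) = 1/4 <-> 1/4 = 1
(((α <-> β) <-> β) <-> (β <-> α)) <-> ((β <-> α) <-> ((β -> α) <-> β)) = 1/4 <-> 1 = 1/4
(((β <-> !α) <-> (α <-> α)) <-> !((β <-> β) <-> (β -> β))) -> ((((α <-> β) <-> β) <-> (β <-> α)) <-> ((β <-> α) <-> ((β -> α) <-> β))) = 1 -> 1/4 = 1/4
(((((β <-> α) <-> α) <-> (α <-> (α <-> β))) -> ((α -> β) <-> !(β -> β))) <-> ((!!α <-> α) -> !(α -> β))) -> ((((β <-> !α) <-> (α <-> α)) <-> !((β <-> β) <-> (β -> β))) -> ((((α <-> β) <-> β) <-> (β <-> α)) <-> ((β <-> α) <-> ((β -> α) <-> β)))) = 1 -> 1/4 = 1/4
!β = !1/4 = 0
α <-> β = 3/4 <-> 1/4 = 1/4
!β -> (α <-> β) = 0 -> 1/4 = 1
!α = !3/4 = 0
α -> !α = 3/4 -> 0 = 0
!(α -> !α) = !0 = 1
(!β -> (α <-> β)) -> !(α -> !α) = 1 -> 1 = 1
α <-> β = 3/4 <-> 1/4 = 1/4
β <-> (α <-> β) = 1/4 <-> 1/4 = 1
!(β <-> (α <-> β)) = !1 = 0
((!β -> (α <-> β)) -> !(α -> !α)) <-> !(β <-> (α <-> β)) = 1 <-> 0 = 0
((((((β <-> α) <-> α) <-> (α <-> (α <-> β))) -> ((α -> β) <-> !(β -> β))) <-> ((!!α <-> α) -> !(α -> β))) -> ((((β <-> !α) <-> (α <-> α)) <-> !((β <-> β) <-> (β -> β))) -> ((((α <-> β) <-> β) <-> (β <-> α)) <-> ((β <-> α) <-> ((β -> α) <-> β))))) <-> (((!β -> (α <-> β)) -> !(α -> !α)) <-> !(β <-> (α <-> β))) = 1/4 <-> 0 = 0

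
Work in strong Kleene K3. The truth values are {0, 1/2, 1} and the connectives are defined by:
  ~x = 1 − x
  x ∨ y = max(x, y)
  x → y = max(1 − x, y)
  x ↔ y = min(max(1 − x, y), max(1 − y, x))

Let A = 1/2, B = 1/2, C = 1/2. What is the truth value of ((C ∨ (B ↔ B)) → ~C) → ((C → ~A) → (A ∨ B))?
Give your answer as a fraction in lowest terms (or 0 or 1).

1/2

B ↔ B = 1/2 ↔ 1/2 = 1/2
C ∨ (B ↔ B) = 1/2 ∨ 1/2 = 1/2
~C = ~1/2 = 1/2
(C ∨ (B ↔ B)) → ~C = 1/2 → 1/2 = 1/2
~A = ~1/2 = 1/2
C → ~A = 1/2 → 1/2 = 1/2
A ∨ B = 1/2 ∨ 1/2 = 1/2
(C → ~A) → (A ∨ B) = 1/2 → 1/2 = 1/2
((C ∨ (B ↔ B)) → ~C) → ((C → ~A) → (A ∨ B)) = 1/2 → 1/2 = 1/2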